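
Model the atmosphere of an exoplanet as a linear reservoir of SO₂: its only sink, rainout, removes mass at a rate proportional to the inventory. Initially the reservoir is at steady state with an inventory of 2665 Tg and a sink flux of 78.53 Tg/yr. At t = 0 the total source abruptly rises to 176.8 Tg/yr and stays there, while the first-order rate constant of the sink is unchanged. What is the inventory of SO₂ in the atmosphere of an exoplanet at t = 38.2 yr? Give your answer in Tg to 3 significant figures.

4920 Tg

τ = M₀/F₀ = 2665/78.53 = 33.94 yr; rate constant k = 1/τ.
New steady state M_∞ = F₁/k = F₁·τ = 176.8 × 33.94 = 5999.9 Tg.
M(t) = M_∞ + (M₀ − M_∞)·e^(−t/τ); t/τ = 38.2/33.94 = 1.126, so e^(−t/τ) = 0.3244.
M(t) = 5999.9 − 3335 × 0.3244 = 4917.9 Tg.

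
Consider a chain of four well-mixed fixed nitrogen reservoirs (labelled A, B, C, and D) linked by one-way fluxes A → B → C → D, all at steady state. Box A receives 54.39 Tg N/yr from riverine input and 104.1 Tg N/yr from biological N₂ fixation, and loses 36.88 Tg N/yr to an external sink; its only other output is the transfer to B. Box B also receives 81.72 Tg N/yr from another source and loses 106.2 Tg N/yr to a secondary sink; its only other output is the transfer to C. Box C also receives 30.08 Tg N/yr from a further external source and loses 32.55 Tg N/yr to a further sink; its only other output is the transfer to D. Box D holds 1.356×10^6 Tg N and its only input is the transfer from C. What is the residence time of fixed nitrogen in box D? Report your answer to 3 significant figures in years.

Box A: F(A→B) = (54.39 + 104.1) − 36.88 = 121.61 Tg N/yr.
Box B: F(B→C) = (121.61 + 81.72) − 106.2 = 97.130 Tg N/yr.
Box C: F(C→D) = (97.130 + 30.08) − 32.55 = 94.660 Tg N/yr.
Box D throughput = its input = 94.660 Tg N/yr; τ = 1.356×10^6 / 94.660 = 14320 yr.

14300 yr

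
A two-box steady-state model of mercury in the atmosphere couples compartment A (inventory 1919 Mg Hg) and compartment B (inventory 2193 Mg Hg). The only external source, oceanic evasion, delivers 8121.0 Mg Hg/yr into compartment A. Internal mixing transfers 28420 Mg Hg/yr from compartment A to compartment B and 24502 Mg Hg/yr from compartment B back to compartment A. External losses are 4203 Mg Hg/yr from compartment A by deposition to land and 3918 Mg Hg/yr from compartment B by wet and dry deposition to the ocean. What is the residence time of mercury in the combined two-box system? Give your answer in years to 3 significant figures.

Treat the two boxes together as one reservoir: the mixing fluxes between them are internal recycling, so τ = ΣM / Σ(external losses).
M_total = 1919 + 2193 = 4112.0 Mg Hg.
ΣF_external_out = 4203 + 3918 = 8121.0 Mg Hg/yr.
τ = M_total / ΣF_ext = 4112.0 / 8121.0 = 0.5063 yr.

0.506 yr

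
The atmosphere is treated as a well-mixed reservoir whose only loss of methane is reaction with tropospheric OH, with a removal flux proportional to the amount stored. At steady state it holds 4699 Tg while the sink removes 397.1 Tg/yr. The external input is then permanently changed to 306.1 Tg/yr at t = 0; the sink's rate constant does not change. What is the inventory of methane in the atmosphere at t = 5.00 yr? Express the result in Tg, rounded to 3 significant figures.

τ = M₀/F₀ = 4699/397.1 = 11.83 yr; rate constant k = 1/τ.
New steady state M_∞ = F₁/k = F₁·τ = 306.1 × 11.83 = 3622.2 Tg.
M(t) = M_∞ + (M₀ − M_∞)·e^(−t/τ); t/τ = 5.00/11.83 = 0.4225, so e^(−t/τ) = 0.6554.
M(t) = 3622.2 + 1077 × 0.6554 = 4327.9 Tg.

4330 Tg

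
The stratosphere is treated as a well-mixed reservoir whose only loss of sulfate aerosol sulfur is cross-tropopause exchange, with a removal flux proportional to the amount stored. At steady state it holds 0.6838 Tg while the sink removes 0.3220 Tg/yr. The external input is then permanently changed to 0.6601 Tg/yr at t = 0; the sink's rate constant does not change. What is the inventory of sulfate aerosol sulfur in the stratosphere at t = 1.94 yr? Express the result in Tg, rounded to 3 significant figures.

Residence time τ = M₀/F₀ = 2.124 yr. The eventual steady state is M_∞ = M₀·(F₁/F₀) = 0.6838 × 0.6601/0.3220 = 1.4018 Tg.
The anomaly ΔM(t) = M(t) − M_∞ decays as ΔM₀·e^(−t/τ) with ΔM₀ = 0.6838 − 1.4018 = −0.7180 Tg.
At t = 1.94 yr, e^(−t/τ) = e^(−0.9135) = 0.4011, so ΔM = −0.2880 Tg and M = 1.4018 − 0.2880 = 1.1138 Tg.

1.11 Tg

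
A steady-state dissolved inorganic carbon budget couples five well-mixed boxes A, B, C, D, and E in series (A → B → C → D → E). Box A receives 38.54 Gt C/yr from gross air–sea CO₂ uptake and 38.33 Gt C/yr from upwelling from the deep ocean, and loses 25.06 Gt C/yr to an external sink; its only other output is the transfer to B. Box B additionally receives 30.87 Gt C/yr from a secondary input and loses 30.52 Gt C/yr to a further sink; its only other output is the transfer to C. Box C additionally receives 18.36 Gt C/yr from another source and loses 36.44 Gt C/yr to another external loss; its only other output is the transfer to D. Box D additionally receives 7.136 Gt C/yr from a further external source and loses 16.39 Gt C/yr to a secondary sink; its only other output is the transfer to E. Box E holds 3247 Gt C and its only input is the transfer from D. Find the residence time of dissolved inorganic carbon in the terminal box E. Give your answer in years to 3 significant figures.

131 yr

Box A: F(A→B) = (38.54 + 38.33) − 25.06 = 51.810 Gt C/yr.
Box B: F(B→C) = (51.810 + 30.87) − 30.52 = 52.160 Gt C/yr.
Box C: F(C→D) = (52.160 + 18.36) − 36.44 = 34.080 Gt C/yr.
Box D: F(D→E) = (34.080 + 7.136) − 16.39 = 24.826 Gt C/yr.
Box E throughput = its input = 24.826 Gt C/yr; τ = 3247 / 24.826 = 130.8 yr.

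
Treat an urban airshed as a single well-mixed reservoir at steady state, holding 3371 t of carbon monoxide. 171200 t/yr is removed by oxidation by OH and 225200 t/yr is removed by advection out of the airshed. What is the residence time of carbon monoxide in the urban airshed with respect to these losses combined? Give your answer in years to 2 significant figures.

Total removal = 171200 + 225200 = 396400 t/yr.
τ = M / ΣF_out = 3371 / 396400 = 0.008504 yr.

0.0085 yr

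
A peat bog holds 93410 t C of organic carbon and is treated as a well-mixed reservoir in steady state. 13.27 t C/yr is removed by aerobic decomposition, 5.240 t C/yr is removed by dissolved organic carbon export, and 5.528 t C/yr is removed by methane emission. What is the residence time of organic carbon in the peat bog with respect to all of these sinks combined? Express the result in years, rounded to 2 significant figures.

3900 yr

Total removal flux = 13.27 + 5.240 + 5.528 = 24.038 t C/yr.
τ = M / ΣF_out = 93410 / 24.038 = 3886 yr.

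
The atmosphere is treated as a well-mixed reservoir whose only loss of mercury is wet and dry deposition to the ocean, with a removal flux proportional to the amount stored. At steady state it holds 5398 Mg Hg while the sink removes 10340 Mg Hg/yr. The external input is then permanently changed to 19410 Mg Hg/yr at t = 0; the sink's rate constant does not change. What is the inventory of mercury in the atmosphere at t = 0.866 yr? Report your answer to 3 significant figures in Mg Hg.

9230 Mg Hg

Residence time τ = M₀/F₀ = 0.5221 yr. The eventual steady state is M_∞ = M₀·(F₁/F₀) = 5398 × 19410/10340 = 10133 Mg Hg.
The anomaly ΔM(t) = M(t) − M_∞ decays as ΔM₀·e^(−t/τ) with ΔM₀ = 5398 − 10133 = −4735 Mg Hg.
At t = 0.866 yr, e^(−t/τ) = e^(−1.659) = 0.1904, so ΔM = −901.3 Mg Hg and M = 10133 − 901.3 = 9231.6 Mg Hg.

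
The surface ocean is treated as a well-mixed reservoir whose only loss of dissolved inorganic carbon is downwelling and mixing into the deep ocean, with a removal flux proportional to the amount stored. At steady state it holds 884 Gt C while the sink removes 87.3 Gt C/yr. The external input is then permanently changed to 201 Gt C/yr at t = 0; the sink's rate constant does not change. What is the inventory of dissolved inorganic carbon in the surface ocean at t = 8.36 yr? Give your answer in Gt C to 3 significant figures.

1530 Gt C

The sink rate constant is k = F₀/M₀ = 87.3/884 = 0.09876 yr⁻¹.
Solving dM/dt = F₁ − kM with M(0) = M₀ gives M(t) = F₁/k + (M₀ − F₁/k)·e^(−kt).
F₁/k = 201/0.09876 = 2035.3 Gt C; kt = 0.09876 × 8.36 = 0.8256, e^(−kt) = 0.4380.
M(8.36) = 2035.3 + (884 − 2035.3) × 0.4380 = 2035.3 − 504.3 = 1531.1 Gt C.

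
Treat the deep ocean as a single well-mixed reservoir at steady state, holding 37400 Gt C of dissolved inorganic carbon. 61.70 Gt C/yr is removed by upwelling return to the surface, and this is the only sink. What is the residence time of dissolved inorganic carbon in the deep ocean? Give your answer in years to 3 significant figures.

τ = M / F = 37400 / 61.70 = 606.2 yr.

606 yr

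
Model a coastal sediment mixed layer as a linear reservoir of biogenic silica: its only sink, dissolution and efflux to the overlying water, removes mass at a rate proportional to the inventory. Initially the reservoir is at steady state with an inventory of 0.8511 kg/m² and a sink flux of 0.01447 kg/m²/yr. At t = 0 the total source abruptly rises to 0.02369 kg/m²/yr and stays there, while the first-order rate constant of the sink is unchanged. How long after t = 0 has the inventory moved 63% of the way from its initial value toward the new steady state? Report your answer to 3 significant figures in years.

τ = M₀/F₀ = 0.8511/0.01447 = 58.82 yr.
The remaining gap fraction is e^(−t/τ); 63% covered ⇒ e^(−t/τ) = 0.370.
t = −τ ln(0.370) = 58.82 × 0.9943 = 58.48 yr.

58.5 yr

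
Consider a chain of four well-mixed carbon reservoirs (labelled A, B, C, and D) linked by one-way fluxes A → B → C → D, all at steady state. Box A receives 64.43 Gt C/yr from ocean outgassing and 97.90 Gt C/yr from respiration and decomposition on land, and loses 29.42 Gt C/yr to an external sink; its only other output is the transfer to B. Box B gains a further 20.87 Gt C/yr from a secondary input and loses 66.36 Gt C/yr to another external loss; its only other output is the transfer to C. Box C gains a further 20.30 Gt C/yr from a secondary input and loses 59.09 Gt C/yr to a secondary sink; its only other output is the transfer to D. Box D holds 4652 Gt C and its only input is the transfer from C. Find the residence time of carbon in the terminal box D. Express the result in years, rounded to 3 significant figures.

95.7 yr

Box A: F(A→B) = (64.43 + 97.90) − 29.42 = 132.91 Gt C/yr.
Box B: F(B→C) = (132.91 + 20.87) − 66.36 = 87.420 Gt C/yr.
Box C: F(C→D) = (87.420 + 20.30) − 59.09 = 48.630 Gt C/yr.
Box D throughput = its input = 48.630 Gt C/yr; τ = 4652 / 48.630 = 95.66 yr.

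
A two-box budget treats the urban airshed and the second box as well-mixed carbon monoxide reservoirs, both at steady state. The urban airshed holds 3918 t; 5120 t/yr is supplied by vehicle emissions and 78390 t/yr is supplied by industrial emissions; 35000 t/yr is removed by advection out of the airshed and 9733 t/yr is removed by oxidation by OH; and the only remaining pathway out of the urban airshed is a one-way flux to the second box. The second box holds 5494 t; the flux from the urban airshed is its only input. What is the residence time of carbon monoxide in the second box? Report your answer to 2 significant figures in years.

Balance the urban airshed: ΣF_in = 5120 + 78390 = 83510 t/yr.
Flux to the second box = ΣF_in − (35000 + 9733) = 38777 t/yr.
At steady state the output of the second box equals its input, 38777 t/yr.
τ = M / F = 5494 / 38777 = 0.1417 yr.

0.14 yr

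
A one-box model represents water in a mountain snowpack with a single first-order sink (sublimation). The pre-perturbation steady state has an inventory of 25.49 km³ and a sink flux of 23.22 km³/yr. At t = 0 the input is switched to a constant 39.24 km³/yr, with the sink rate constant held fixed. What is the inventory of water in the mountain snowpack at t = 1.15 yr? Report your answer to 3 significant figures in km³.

The sink rate constant is k = F₀/M₀ = 23.22/25.49 = 0.9109 yr⁻¹.
Solving dM/dt = F₁ − kM with M(0) = M₀ gives M(t) = F₁/k + (M₀ − F₁/k)·e^(−kt).
F₁/k = 39.24/0.9109 = 43.076 km³; kt = 0.9109 × 1.15 = 1.048, e^(−kt) = 0.3508.
M(1.15) = 43.076 + (25.49 − 43.076) × 0.3508 = 43.076 − 6.169 = 36.907 km³.

36.9 km³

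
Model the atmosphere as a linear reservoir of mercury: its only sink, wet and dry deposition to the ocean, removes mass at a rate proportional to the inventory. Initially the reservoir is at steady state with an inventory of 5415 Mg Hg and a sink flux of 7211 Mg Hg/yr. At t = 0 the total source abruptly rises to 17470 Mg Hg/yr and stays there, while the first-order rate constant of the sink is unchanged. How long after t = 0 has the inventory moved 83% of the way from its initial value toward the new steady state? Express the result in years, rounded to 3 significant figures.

τ = M₀/F₀ = 5415/7211 = 0.7509 yr.
The remaining gap fraction is e^(−t/τ); 83% covered ⇒ e^(−t/τ) = 0.170.
t = −τ ln(0.170) = 0.7509 × 1.772 = 1.331 yr.

1.33 yr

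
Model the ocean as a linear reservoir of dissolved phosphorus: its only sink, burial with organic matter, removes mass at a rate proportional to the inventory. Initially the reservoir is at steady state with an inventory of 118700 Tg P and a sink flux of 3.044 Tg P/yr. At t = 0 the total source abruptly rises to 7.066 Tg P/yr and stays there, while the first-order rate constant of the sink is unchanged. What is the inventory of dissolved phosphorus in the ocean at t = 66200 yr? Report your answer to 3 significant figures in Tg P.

247000 Tg P

τ = M₀/F₀ = 118700/3.044 = 38990 yr; rate constant k = 1/τ.
New steady state M_∞ = F₁/k = F₁·τ = 7.066 × 38990 = 275540 Tg P.
M(t) = M_∞ + (M₀ − M_∞)·e^(−t/τ); t/τ = 66200/38990 = 1.698, so e^(−t/τ) = 0.1831.
M(t) = 275540 − 156800 × 0.1831 = 246820 Tg P.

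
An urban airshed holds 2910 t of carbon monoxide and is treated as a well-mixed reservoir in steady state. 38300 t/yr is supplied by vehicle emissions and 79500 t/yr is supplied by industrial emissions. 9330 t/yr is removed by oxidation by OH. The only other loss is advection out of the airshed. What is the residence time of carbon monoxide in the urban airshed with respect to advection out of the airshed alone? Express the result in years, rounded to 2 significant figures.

0.027 yr

At steady state ΣF_in = ΣF_out.
ΣF_in = 38300 + 79500 = 117800 t/yr.
Advection out of the airshed flux = ΣF_in − (9330) = 117800 − 9330 = 108500 t/yr.
τ = M / F = 2910 / 108500 = 0.02683 yr.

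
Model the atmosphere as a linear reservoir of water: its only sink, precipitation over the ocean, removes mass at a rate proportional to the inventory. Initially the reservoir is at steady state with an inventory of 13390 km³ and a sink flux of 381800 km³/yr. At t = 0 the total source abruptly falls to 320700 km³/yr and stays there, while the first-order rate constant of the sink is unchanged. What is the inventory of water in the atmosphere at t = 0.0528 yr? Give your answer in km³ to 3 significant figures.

The sink rate constant is k = F₀/M₀ = 381800/13390 = 28.51 yr⁻¹.
Solving dM/dt = F₁ − kM with M(0) = M₀ gives M(t) = F₁/k + (M₀ − F₁/k)·e^(−kt).
F₁/k = 320700/28.51 = 11247 km³; kt = 28.51 × 0.0528 = 1.506, e^(−kt) = 0.2219.
M(0.0528) = 11247 + (13390 − 11247) × 0.2219 = 11247 + 475.5 = 11723 km³.

11700 km³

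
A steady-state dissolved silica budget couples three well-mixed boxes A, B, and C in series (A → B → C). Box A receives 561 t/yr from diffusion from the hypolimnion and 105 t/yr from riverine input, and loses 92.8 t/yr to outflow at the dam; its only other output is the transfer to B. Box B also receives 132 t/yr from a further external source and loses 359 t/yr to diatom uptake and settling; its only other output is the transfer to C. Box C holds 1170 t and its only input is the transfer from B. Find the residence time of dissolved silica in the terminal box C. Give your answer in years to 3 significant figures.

3.38 yr

Box A: F(A→B) = (561 + 105) − 92.8 = 573.20 t/yr.
Box B: F(B→C) = (573.20 + 132) − 359 = 346.20 t/yr.
Box C throughput = its input = 346.20 t/yr; τ = 1170 / 346.20 = 3.380 yr.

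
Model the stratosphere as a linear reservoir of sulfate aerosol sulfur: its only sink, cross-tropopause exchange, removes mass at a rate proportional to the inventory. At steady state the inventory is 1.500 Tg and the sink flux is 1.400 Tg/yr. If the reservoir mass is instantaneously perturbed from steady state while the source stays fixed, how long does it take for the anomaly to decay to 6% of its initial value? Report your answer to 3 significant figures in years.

3.01 yr

For a linear reservoir the anomaly decays as exp(−t/τ) with τ = M/F = 1.500/1.400 = 1.071 yr.
exp(−t/τ) = 0.06 ⇒ t = −τ ln(0.06) = 1.071 × 2.813 = 3.014 yr.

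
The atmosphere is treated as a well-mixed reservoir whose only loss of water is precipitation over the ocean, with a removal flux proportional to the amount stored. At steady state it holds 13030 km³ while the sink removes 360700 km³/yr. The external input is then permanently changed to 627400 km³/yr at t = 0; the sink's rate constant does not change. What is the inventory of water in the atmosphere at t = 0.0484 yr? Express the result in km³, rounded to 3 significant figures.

20100 km³

Residence time τ = M₀/F₀ = 0.03612 yr. The eventual steady state is M_∞ = M₀·(F₁/F₀) = 13030 × 627400/360700 = 22664 km³.
The anomaly ΔM(t) = M(t) − M_∞ decays as ΔM₀·e^(−t/τ) with ΔM₀ = 13030 − 22664 = −9634 km³.
At t = 0.0484 yr, e^(−t/τ) = e^(−1.340) = 0.2619, so ΔM = −2523 km³ and M = 22664 − 2523 = 20141 km³.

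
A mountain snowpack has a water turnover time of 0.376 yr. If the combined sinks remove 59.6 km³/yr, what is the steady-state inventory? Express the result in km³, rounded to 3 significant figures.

22.4 km³

τ = M/F ⇒ M = τ × F = 0.376 × 59.6 = 22.41 km³.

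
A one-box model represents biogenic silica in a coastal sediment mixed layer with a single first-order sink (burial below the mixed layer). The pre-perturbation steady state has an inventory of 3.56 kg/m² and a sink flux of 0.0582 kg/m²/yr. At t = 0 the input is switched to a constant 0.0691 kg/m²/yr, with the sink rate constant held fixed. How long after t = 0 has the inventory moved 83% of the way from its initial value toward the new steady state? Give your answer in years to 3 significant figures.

τ = M₀/F₀ = 3.56/0.0582 = 61.17 yr.
The remaining gap fraction is e^(−t/τ); 83% covered ⇒ e^(−t/τ) = 0.170.
t = −τ ln(0.170) = 61.17 × 1.772 = 108.4 yr.

108 yr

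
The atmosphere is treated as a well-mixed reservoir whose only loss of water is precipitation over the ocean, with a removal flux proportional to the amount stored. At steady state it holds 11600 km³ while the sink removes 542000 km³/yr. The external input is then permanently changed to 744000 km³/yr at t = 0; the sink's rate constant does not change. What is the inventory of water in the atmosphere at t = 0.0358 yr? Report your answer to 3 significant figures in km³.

The sink rate constant is k = F₀/M₀ = 542000/11600 = 46.72 yr⁻¹.
Solving dM/dt = F₁ − kM with M(0) = M₀ gives M(t) = F₁/k + (M₀ − F₁/k)·e^(−kt).
F₁/k = 744000/46.72 = 15923 km³; kt = 46.72 × 0.0358 = 1.673, e^(−kt) = 0.1877.
M(0.0358) = 15923 + (11600 − 15923) × 0.1877 = 15923 − 811.6 = 15112 km³.

15100 km³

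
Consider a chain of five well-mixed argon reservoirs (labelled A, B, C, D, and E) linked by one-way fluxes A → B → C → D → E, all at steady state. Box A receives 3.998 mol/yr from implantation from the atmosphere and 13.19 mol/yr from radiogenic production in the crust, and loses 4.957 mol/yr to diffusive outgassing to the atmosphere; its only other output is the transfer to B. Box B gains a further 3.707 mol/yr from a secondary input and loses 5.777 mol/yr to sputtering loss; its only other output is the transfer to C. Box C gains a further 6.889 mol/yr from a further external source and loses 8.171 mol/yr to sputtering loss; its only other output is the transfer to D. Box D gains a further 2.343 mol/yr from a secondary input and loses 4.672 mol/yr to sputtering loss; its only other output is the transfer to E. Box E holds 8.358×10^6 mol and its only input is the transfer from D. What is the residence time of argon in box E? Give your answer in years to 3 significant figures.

1.28×10^6 yr

Box A: F(A→B) = (3.998 + 13.19) − 4.957 = 12.231 mol/yr.
Box B: F(B→C) = (12.231 + 3.707) − 5.777 = 10.161 mol/yr.
Box C: F(C→D) = (10.161 + 6.889) − 8.171 = 8.8790 mol/yr.
Box D: F(D→E) = (8.8790 + 2.343) − 4.672 = 6.5500 mol/yr.
Box E throughput = its input = 6.5500 mol/yr; τ = 8.358×10^6 / 6.5500 = 1.276×10^6 yr.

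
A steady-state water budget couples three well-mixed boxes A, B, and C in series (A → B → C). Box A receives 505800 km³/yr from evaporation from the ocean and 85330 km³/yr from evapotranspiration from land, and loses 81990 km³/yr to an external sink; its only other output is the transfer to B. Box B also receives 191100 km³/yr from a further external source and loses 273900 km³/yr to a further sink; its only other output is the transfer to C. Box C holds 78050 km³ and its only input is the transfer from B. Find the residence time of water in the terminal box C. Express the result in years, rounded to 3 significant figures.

0.183 yr

Box A: F(A→B) = (505800 + 85330) − 81990 = 509140 km³/yr.
Box B: F(B→C) = (509140 + 191100) − 273900 = 426340 km³/yr.
Box C throughput = its input = 426340 km³/yr; τ = 78050 / 426340 = 0.1831 yr.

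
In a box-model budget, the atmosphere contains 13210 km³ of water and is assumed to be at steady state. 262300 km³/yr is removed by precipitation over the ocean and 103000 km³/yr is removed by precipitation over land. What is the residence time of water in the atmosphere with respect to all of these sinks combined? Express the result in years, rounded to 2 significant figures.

0.036 yr

Total removal flux = 262300 + 103000 = 365300 km³/yr.
τ = M / ΣF_out = 13210 / 365300 = 0.03616 yr.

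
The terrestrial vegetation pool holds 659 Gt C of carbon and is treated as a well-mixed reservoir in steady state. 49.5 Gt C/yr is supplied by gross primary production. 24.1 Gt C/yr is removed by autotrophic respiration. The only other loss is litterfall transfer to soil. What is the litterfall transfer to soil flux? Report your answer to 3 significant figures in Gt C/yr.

25.4 Gt C/yr

At steady state ΣF_in = ΣF_out.
ΣF_in = 49.500 Gt C/yr.
Litterfall transfer to soil flux = ΣF_in − (24.1) = 49.500 − 24.10 = 25.40 Gt C/yr.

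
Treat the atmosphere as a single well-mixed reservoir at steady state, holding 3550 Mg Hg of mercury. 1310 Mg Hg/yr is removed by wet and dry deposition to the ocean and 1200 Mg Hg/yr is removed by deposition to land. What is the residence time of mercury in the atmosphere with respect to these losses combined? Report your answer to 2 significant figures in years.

1.4 yr

Total removal = 1310 + 1200 = 2510.0 Mg Hg/yr.
τ = M / ΣF_out = 3550 / 2510.0 = 1.414 yr.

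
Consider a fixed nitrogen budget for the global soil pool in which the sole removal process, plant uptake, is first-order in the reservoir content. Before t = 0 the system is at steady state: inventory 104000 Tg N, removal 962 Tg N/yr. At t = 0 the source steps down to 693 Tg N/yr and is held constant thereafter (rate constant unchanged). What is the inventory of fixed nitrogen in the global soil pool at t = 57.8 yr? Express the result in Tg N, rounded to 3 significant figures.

The sink rate constant is k = F₀/M₀ = 962/104000 = 0.009250 yr⁻¹.
Solving dM/dt = F₁ − kM with M(0) = M₀ gives M(t) = F₁/k + (M₀ − F₁/k)·e^(−kt).
F₁/k = 693/0.009250 = 74919 Tg N; kt = 0.009250 × 57.8 = 0.5346, e^(−kt) = 0.5859.
M(57.8) = 74919 + (104000 − 74919) × 0.5859 = 74919 + 17040 = 91957 Tg N.

92000 Tg N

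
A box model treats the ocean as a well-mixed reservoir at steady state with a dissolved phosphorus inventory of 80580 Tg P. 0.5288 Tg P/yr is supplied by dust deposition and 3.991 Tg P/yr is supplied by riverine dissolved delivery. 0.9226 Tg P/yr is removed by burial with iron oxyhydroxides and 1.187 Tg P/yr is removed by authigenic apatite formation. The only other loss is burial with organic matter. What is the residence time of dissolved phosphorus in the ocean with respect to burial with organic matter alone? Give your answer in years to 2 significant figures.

33000 yr

At steady state ΣF_in = ΣF_out.
ΣF_in = 0.5288 + 3.991 = 4.5198 Tg P/yr.
Burial with organic matter flux = ΣF_in − (0.9226 + 1.187) = 4.5198 − 2.110 = 2.410 Tg P/yr.
τ = M / F = 80580 / 2.410 = 33430 yr.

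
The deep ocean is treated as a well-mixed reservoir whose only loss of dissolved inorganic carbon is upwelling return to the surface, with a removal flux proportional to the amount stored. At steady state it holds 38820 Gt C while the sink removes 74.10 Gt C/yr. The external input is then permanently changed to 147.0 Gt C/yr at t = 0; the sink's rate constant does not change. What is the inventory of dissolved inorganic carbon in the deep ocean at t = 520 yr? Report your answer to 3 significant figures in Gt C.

The sink rate constant is k = F₀/M₀ = 74.10/38820 = 0.001909 yr⁻¹.
Solving dM/dt = F₁ − kM with M(0) = M₀ gives M(t) = F₁/k + (M₀ − F₁/k)·e^(−kt).
F₁/k = 147.0/0.001909 = 77011 Gt C; kt = 0.001909 × 520 = 0.9926, e^(−kt) = 0.3706.
M(520) = 77011 + (38820 − 77011) × 0.3706 = 77011 − 14150 = 62857 Gt C.

62900 Gt C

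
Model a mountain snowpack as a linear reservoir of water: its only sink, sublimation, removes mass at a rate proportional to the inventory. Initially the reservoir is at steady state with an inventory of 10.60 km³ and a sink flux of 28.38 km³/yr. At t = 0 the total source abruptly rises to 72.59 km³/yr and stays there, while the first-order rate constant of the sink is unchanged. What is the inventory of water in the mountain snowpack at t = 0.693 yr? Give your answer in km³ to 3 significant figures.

24.5 km³

τ = M₀/F₀ = 10.60/28.38 = 0.3735 yr; rate constant k = 1/τ.
New steady state M_∞ = F₁/k = F₁·τ = 72.59 × 0.3735 = 27.113 km³.
M(t) = M_∞ + (M₀ − M_∞)·e^(−t/τ); t/τ = 0.693/0.3735 = 1.855, so e^(−t/τ) = 0.1564.
M(t) = 27.113 − 16.51 × 0.1564 = 24.530 km³.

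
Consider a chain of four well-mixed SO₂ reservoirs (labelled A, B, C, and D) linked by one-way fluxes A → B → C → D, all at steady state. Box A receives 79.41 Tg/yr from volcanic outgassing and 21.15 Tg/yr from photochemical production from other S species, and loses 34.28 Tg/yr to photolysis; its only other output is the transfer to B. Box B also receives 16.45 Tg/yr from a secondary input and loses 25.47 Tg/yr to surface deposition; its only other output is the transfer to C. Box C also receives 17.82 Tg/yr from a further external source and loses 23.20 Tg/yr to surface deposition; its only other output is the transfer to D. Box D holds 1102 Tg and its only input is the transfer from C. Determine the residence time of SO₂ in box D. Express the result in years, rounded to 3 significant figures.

21.2 yr

Box A: F(A→B) = (79.41 + 21.15) − 34.28 = 66.280 Tg/yr.
Box B: F(B→C) = (66.280 + 16.45) − 25.47 = 57.260 Tg/yr.
Box C: F(C→D) = (57.260 + 17.82) − 23.20 = 51.880 Tg/yr.
Box D throughput = its input = 51.880 Tg/yr; τ = 1102 / 51.880 = 21.24 yr.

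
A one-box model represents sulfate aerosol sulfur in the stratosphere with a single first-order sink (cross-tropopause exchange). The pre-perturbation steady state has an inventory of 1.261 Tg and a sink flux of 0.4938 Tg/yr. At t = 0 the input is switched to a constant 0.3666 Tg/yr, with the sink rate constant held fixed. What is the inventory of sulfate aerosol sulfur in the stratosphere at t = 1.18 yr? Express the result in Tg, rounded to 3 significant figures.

The sink rate constant is k = F₀/M₀ = 0.4938/1.261 = 0.3916 yr⁻¹.
Solving dM/dt = F₁ − kM with M(0) = M₀ gives M(t) = F₁/k + (M₀ − F₁/k)·e^(−kt).
F₁/k = 0.3666/0.3916 = 0.93617 Tg; kt = 0.3916 × 1.18 = 0.4621, e^(−kt) = 0.6300.
M(1.18) = 0.93617 + (1.261 − 0.93617) × 0.6300 = 0.93617 + 0.2046 = 1.1408 Tg.

1.14 Tg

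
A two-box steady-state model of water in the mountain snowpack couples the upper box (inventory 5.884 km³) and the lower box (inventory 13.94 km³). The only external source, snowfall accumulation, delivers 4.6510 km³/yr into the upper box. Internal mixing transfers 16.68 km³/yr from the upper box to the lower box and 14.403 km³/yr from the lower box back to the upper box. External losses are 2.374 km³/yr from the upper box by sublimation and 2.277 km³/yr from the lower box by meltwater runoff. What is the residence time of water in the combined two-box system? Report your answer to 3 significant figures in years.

4.26 yr

Residence time in the combined system uses the total inventory and the total *external* removal — internal exchanges between the two boxes cancel.
M_total = 5.884 + 13.94 = 19.824 km³.
ΣF_external_out = 2.374 + 2.277 = 4.6510 km³/yr.
τ = M_total / ΣF_ext = 19.824 / 4.6510 = 4.262 yr.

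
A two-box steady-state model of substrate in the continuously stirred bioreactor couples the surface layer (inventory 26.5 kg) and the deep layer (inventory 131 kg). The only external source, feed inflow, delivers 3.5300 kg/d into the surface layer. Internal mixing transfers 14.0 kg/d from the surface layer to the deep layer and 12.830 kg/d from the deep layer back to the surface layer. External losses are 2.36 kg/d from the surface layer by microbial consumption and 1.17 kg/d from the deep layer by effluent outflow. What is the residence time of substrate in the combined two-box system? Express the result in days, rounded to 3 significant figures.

44.6 d

For the system as a whole, the A↔B exchange is internal and contributes nothing to the throughput; only the external sinks remove mass.
M_total = 26.5 + 131 = 157.50 kg.
ΣF_external_out = 2.36 + 1.17 = 3.5300 kg/d.
τ = M_total / ΣF_ext = 157.50 / 3.5300 = 44.62 d.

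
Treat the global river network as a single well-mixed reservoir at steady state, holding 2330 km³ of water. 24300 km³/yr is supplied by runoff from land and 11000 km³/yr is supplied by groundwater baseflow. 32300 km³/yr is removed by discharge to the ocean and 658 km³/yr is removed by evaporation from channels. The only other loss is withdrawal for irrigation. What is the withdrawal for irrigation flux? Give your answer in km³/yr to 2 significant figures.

2300 km³/yr

At steady state ΣF_in = ΣF_out.
ΣF_in = 24300 + 11000 = 35300 km³/yr.
Withdrawal for irrigation flux = ΣF_in − (32300 + 658) = 35300 − 32960 = 2342 km³/yr.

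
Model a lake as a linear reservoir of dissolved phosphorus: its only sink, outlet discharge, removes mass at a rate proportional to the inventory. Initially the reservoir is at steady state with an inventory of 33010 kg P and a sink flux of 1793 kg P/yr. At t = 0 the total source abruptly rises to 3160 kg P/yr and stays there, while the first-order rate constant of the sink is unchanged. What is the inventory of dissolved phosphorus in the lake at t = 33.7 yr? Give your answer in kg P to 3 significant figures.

The sink rate constant is k = F₀/M₀ = 1793/33010 = 0.05432 yr⁻¹.
Solving dM/dt = F₁ − kM with M(0) = M₀ gives M(t) = F₁/k + (M₀ − F₁/k)·e^(−kt).
F₁/k = 3160/0.05432 = 58177 kg P; kt = 0.05432 × 33.7 = 1.830, e^(−kt) = 0.1603.
M(33.7) = 58177 + (33010 − 58177) × 0.1603 = 58177 − 4035 = 54142 kg P.

54100 kg P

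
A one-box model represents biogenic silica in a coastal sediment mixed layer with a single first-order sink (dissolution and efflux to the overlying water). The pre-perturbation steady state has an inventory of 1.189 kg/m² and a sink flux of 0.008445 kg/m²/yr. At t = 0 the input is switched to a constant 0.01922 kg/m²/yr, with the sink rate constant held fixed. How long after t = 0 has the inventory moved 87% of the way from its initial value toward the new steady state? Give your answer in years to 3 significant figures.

287 yr

τ = M₀/F₀ = 1.189/0.008445 = 140.8 yr.
The remaining gap fraction is e^(−t/τ); 87% covered ⇒ e^(−t/τ) = 0.130.
t = −τ ln(0.130) = 140.8 × 2.040 = 287.2 yr.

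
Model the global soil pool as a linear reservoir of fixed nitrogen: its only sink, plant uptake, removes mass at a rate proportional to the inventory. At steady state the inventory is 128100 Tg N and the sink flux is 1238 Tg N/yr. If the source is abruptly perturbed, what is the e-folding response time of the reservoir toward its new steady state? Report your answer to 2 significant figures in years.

For a linear reservoir the response time equals the residence time τ = M/F.
τ = 128100 / 1238 = 103.5 yr.

100 yr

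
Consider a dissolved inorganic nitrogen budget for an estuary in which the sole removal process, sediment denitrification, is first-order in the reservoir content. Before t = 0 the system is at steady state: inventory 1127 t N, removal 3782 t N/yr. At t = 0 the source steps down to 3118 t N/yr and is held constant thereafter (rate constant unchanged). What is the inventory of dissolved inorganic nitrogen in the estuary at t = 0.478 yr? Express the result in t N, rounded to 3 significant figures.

969 t N

The sink rate constant is k = F₀/M₀ = 3782/1127 = 3.356 yr⁻¹.
Solving dM/dt = F₁ − kM with M(0) = M₀ gives M(t) = F₁/k + (M₀ − F₁/k)·e^(−kt).
F₁/k = 3118/3.356 = 929.13 t N; kt = 3.356 × 0.478 = 1.604, e^(−kt) = 0.2011.
M(0.478) = 929.13 + (1127 − 929.13) × 0.2011 = 929.13 + 39.79 = 968.92 t N.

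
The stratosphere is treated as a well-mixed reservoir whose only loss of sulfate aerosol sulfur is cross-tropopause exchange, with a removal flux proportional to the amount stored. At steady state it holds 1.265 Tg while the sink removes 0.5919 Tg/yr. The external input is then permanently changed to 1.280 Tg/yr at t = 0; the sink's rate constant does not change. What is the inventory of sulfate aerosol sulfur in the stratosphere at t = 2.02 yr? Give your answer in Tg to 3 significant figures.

2.16 Tg

τ = M₀/F₀ = 1.265/0.5919 = 2.137 yr; rate constant k = 1/τ.
New steady state M_∞ = F₁/k = F₁·τ = 1.280 × 2.137 = 2.7356 Tg.
M(t) = M_∞ + (M₀ − M_∞)·e^(−t/τ); t/τ = 2.02/2.137 = 0.9452, so e^(−t/τ) = 0.3886.
M(t) = 2.7356 − 1.471 × 0.3886 = 2.1641 Tg.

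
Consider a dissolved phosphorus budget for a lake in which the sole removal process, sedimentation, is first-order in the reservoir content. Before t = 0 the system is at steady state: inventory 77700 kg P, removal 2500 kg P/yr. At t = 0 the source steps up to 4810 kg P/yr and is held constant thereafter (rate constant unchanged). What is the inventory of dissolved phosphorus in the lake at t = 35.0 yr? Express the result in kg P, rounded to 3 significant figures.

τ = M₀/F₀ = 77700/2500 = 31.08 yr; rate constant k = 1/τ.
New steady state M_∞ = F₁/k = F₁·τ = 4810 × 31.08 = 149490 kg P.
M(t) = M_∞ + (M₀ − M_∞)·e^(−t/τ); t/τ = 35.0/31.08 = 1.126, so e^(−t/τ) = 0.3243.
M(t) = 149490 − 71790 × 0.3243 = 126210 kg P.

126000 kg P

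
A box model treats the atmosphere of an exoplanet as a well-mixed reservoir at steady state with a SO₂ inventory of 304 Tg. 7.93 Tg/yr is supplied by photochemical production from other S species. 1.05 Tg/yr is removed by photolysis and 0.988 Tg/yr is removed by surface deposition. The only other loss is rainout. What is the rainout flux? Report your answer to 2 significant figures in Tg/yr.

At steady state ΣF_in = ΣF_out.
ΣF_in = 7.9300 Tg/yr.
Rainout flux = ΣF_in − (1.05 + 0.988) = 7.9300 − 2.038 = 5.892 Tg/yr.

5.9 Tg/yr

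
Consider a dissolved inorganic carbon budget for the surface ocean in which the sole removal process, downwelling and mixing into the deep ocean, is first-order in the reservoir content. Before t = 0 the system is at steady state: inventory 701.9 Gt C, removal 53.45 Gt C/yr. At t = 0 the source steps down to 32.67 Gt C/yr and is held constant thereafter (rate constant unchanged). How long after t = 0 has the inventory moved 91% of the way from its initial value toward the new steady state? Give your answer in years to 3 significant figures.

31.6 yr

τ = M₀/F₀ = 701.9/53.45 = 13.13 yr.
The remaining gap fraction is e^(−t/τ); 91% covered ⇒ e^(−t/τ) = 0.0900.
t = −τ ln(0.0900) = 13.13 × 2.408 = 31.62 yr.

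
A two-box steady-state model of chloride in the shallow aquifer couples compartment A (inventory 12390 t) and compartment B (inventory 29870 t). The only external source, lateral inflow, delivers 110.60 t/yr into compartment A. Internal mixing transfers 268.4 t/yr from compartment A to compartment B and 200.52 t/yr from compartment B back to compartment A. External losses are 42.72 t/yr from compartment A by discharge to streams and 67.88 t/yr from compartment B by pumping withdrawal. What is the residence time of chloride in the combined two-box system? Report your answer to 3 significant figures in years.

Treat the two boxes together as one reservoir: the mixing fluxes between them are internal recycling, so τ = ΣM / Σ(external losses).
M_total = 12390 + 29870 = 42260 t.
ΣF_external_out = 42.72 + 67.88 = 110.60 t/yr.
τ = M_total / ΣF_ext = 42260 / 110.60 = 382.1 yr.

382 yr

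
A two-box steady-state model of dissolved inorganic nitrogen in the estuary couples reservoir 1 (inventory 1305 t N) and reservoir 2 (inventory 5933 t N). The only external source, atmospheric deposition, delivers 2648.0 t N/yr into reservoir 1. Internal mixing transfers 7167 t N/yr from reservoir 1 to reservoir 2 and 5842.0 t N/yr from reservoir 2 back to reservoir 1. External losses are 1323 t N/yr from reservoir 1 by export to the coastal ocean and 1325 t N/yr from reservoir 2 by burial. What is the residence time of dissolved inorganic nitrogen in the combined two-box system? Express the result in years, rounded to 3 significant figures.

Treat the two boxes together as one reservoir: the mixing fluxes between them are internal recycling, so τ = ΣM / Σ(external losses).
M_total = 1305 + 5933 = 7238.0 t N.
ΣF_external_out = 1323 + 1325 = 2648.0 t N/yr.
τ = M_total / ΣF_ext = 7238.0 / 2648.0 = 2.733 yr.

2.73 yr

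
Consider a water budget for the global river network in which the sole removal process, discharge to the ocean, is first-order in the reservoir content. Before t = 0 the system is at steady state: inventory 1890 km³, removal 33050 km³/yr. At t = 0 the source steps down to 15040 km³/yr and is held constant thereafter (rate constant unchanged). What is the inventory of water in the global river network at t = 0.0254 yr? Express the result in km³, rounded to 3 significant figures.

1520 km³

τ = M₀/F₀ = 1890/33050 = 0.05719 yr; rate constant k = 1/τ.
New steady state M_∞ = F₁/k = F₁·τ = 15040 × 0.05719 = 860.08 km³.
M(t) = M_∞ + (M₀ − M_∞)·e^(−t/τ); t/τ = 0.0254/0.05719 = 0.4442, so e^(−t/τ) = 0.6414.
M(t) = 860.08 + 1030 × 0.6414 = 1520.6 km³.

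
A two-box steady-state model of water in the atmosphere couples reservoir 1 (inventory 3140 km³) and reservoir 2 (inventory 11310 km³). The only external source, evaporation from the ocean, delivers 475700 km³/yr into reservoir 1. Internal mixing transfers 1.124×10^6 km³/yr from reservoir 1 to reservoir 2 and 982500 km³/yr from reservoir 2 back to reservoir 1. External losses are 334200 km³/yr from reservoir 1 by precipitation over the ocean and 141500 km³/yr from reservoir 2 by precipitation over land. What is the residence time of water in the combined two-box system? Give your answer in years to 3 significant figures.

For the system as a whole, the A↔B exchange is internal and contributes nothing to the throughput; only the external sinks remove mass.
M_total = 3140 + 11310 = 14450 km³.
ΣF_external_out = 334200 + 141500 = 475700 km³/yr.
τ = M_total / ΣF_ext = 14450 / 475700 = 0.03038 yr.

0.0304 yr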